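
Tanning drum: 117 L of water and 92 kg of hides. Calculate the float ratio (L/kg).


Float ratio = water / hide weight
Ratio = 117 / 92 = 1.3


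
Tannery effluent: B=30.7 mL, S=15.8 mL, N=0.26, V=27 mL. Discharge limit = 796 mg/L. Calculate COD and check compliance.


COD = (30.7 - 15.8) x 0.26 x 8000 / 27 = 1147.9 mg/L
Limit: 796 mg/L
Compliant: No


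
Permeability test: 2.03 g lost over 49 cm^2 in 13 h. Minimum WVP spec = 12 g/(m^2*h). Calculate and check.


WVP = 31.87 g/(m^2*h)
Meets specification: Yes

WVP = 2.03 / (49 x 13) x 10000 = 31.87 g/(m^2*h)
Minimum: 12 g/(m^2*h)
Meets spec: Yes


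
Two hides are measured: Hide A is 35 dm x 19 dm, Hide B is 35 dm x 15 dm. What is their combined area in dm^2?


1190 dm^2

Hide A area = 35 x 19 = 665 dm^2
Hide B area = 35 x 15 = 525 dm^2
Total = 665 + 525 = 1190 dm^2


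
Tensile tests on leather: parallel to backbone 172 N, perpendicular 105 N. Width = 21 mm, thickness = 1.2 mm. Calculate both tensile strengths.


Area = 21 x 1.2 = 25.2 mm^2
TS (parallel) = 172 / 25.2 = 6.83 N/mm^2
TS (perpendicular) = 105 / 25.2 = 4.17 N/mm^2


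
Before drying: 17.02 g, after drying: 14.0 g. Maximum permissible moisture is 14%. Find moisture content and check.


MC = (17.02 - 14.0) / 17.02 x 100 = 17.7%
Maximum: 14%
Acceptable: No


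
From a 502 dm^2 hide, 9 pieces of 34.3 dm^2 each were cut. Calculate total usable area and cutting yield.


Total usable = 9 x 34.3 = 308.7 dm^2
Yield = 308.7 / 502 x 100 = 61.5%


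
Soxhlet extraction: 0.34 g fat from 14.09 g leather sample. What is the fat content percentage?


Fat content = 0.34 / 14.09 x 100
Fat = 2.4%


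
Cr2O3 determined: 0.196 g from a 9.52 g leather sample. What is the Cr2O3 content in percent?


Cr2O3% = 0.196 / 9.52 x 100
Cr2O3% = 2.06%


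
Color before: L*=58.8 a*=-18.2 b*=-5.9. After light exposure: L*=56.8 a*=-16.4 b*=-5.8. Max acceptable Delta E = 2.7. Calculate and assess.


Delta E = 2.69
Passes: Yes

dL = -2.0, da = 1.8, db = 0.1
dE = sqrt((-2.0)^2 + (1.8)^2 + (0.1)^2) = 2.69
Max = 2.7
Passes: Yes


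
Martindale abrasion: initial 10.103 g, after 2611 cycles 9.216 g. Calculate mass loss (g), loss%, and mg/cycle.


Mass loss = 0.887 g
Loss = 8.78%
Rate = 0.340 mg/cycle

Loss = 10.103 - 9.216 = 0.887 g
Loss% = 0.887 / 10.103 x 100 = 8.78%
Rate = 0.887 / 2611 x 1000 = 0.340 mg/cycle


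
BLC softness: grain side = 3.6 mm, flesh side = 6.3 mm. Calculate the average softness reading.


4.95 mm


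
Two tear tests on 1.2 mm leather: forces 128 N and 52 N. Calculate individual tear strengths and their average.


Tear 1 = 128 / 1.2 = 106.7 N/mm
Tear 2 = 52 / 1.2 = 43.3 N/mm
Average = (106.7 + 43.3) / 2 = 75.0 N/mm


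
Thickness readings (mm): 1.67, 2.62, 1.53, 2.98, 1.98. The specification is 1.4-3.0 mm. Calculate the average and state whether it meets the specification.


Sum = 10.78
Average = 10.78 / 5 = 2.16 mm
Specification range: 1.4 to 3.0 mm
Within spec: Yes


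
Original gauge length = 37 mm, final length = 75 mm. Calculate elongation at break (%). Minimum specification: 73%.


Elongation = 102.7%
Meets spec: Yes


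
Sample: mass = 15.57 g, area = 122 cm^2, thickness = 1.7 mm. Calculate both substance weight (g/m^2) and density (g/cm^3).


SW = 15.57 / 122 x 10000 = 1276.2 g/m^2
Volume = 122 x 1.7 / 10 = 20.74 cm^3
Density = 15.57 / 20.74 = 0.751 g/cm^3


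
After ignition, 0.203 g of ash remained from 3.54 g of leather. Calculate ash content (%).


5.73%


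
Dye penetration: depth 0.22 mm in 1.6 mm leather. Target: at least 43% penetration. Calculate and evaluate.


Penetration = 13.8%
Meets target: No

Penetration = 0.22 / 1.6 x 100 = 13.8%
Target: 43%
Meets target: No


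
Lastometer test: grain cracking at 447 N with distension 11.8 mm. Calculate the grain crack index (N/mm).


37.9 N/mm


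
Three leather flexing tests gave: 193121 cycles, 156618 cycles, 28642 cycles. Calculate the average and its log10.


Average = 126127 cycles
log10 = 5.10


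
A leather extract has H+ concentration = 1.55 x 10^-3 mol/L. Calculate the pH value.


pH = 2.81


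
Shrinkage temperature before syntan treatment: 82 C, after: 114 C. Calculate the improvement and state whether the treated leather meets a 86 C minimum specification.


Improvement = 32 C
Meets 86 C spec: Yes

Improvement = 114 - 82 = 32 C
Spec check: 114 C >= 86 C? Yes


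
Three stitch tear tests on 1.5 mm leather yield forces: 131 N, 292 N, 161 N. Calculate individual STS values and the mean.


STS1 = 87.3 N/mm
STS2 = 194.7 N/mm
STS3 = 107.3 N/mm
Mean = 129.8 N/mm


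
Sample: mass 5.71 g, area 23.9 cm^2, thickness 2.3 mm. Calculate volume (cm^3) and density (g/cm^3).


Thickness in cm = 2.3 / 10 = 0.23 cm
Volume = 23.9 x 0.23 = 5.497 cm^3
Density = 5.71 / 5.497 = 1.039 g/cm^3


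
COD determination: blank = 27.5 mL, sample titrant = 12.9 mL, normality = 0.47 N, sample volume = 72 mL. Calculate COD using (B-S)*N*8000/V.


762.4 mg/L

COD = (27.5 - 12.9) x 0.47 x 8000 / 72
COD = 14.6 x 0.47 x 8000 / 72
COD = 762.4 mg/L


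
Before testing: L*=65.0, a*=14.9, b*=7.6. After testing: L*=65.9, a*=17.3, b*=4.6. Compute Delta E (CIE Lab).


Delta E = 3.95

dL = 65.9 - 65.0 = 0.9
da = 17.3 - 14.9 = 2.4
db = 4.6 - 7.6 = -3.0
dE = sqrt((0.9)^2 + (2.4)^2 + (-3.0)^2) = 3.95


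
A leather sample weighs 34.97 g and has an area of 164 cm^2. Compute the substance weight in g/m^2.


Substance weight = mass / area x 10000
SW = 34.97 / 164 x 10000
SW = 2132.3 g/m^2


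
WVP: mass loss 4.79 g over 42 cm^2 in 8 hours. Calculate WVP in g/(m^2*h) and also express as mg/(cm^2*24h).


WVP = 4.79 / (42 x 8) x 10000 = 142.56 g/(m^2*h)
Mass loss in mg = 4.79 x 1000 = 4790 mg
Per cm^2 per 24h in mg: 4790 x 24 / (42 x 8) = 114960 / 336 = 342.14 mg/(cm^2*24h)


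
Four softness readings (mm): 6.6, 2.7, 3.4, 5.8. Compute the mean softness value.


4.63 mm

Sum = 6.6 + 2.7 + 3.4 + 5.8
Mean = 18.5 / 4 = 4.63 mm


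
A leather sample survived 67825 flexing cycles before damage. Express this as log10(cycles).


log10(67825) = 4.83


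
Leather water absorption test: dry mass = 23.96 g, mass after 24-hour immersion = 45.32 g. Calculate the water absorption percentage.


89.1%

Water absorbed = 45.32 - 23.96 = 21.36 g
WA% = 21.36 / 23.96 x 100 = 89.1%


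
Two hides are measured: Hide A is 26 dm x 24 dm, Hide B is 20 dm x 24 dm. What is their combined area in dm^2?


1104 dm^2

Hide A area = 26 x 24 = 624 dm^2
Hide B area = 20 x 24 = 480 dm^2
Total = 624 + 480 = 1104 dm^2


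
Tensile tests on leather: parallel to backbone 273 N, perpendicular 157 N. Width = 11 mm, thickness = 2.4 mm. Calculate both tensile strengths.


Area = 11 x 2.4 = 26.4 mm^2
TS (parallel) = 273 / 26.4 = 10.34 N/mm^2
TS (perpendicular) = 157 / 26.4 = 5.95 N/mm^2


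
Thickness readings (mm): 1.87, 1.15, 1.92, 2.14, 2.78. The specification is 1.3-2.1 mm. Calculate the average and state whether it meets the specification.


Sum = 9.86
Average = 9.86 / 5 = 1.97 mm
Specification range: 1.3 to 2.1 mm
Within spec: Yes


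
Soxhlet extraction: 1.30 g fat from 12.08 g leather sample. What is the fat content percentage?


10.8%

Fat content = 1.30 / 12.08 x 100
Fat = 10.8%


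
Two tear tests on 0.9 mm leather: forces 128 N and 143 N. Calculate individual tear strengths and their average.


Tear 1 = 128 / 0.9 = 142.2 N/mm
Tear 2 = 143 / 0.9 = 158.9 N/mm
Average = (142.2 + 158.9) / 2 = 150.6 N/mm


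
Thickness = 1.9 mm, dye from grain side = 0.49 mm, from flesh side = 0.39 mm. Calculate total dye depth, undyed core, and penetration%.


Total dyed = 0.49 + 0.39 = 0.88 mm
Undyed core = 1.9 - 0.88 = 1.02 mm
Penetration = 0.88 / 1.9 x 100 = 46.3%


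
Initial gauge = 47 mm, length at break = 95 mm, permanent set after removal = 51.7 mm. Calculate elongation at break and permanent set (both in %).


Elongation at break = 102.1%
Permanent set = 10.0%


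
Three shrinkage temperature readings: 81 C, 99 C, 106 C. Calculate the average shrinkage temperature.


Average = (81 + 99 + 106) / 3
Average = 286 / 3 = 95.3 C


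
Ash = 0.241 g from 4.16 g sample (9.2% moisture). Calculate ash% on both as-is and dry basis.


As-is ash% = 0.241 / 4.16 x 100 = 5.79%
Dry mass = 4.16 x (100 - 9.2) / 100 = 3.77728 g
Dry-basis ash% = 0.241 / 3.77728 x 100 = 6.38%


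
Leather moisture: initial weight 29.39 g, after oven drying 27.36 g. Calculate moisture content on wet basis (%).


Moisture = 29.39 - 27.36 = 2.03 g
MC = 2.03 / 29.39 x 100 = 6.9%


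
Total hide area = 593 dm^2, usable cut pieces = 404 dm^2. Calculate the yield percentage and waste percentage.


Yield = 68.1%
Waste = 31.9%


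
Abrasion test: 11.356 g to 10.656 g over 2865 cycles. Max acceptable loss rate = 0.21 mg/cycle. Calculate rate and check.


Rate = 0.244 mg/cycle
Passes: No


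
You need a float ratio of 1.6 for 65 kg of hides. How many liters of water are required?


Water = hide weight x target ratio
Water = 65 x 1.6 = 104.0 L


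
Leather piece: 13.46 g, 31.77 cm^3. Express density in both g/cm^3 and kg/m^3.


0.424 g/cm^3
424 kg/m^3


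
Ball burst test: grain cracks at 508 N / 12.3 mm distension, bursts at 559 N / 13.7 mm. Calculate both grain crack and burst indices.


Crack index = 508 / 12.3 = 41.3 N/mm
Burst index = 559 / 13.7 = 40.8 N/mm


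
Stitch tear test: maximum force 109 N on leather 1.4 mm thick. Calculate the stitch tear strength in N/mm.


Stitch tear strength = force / thickness
STS = 109 / 1.4 = 77.9 N/mm


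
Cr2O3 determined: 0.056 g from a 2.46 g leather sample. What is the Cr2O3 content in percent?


2.28%

Cr2O3% = 0.056 / 2.46 x 100
Cr2O3% = 2.28%


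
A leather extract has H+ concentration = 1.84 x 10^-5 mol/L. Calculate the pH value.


pH = -log10[H+]
pH = -log10(1.84 x 10^-5) = 4.74


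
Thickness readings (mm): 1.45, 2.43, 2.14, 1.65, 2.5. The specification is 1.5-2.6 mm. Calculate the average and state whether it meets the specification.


Sum = 10.17
Average = 10.17 / 5 = 2.03 mm
Specification range: 1.5 to 2.6 mm
Within spec: Yes


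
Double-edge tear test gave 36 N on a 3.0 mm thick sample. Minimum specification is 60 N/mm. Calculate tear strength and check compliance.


Tear strength = 36 / 3.0 = 12.0 N/mm
Required minimum = 60 N/mm
Compliant: No


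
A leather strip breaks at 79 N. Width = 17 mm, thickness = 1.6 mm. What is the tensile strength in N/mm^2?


Cross-sectional area = 17 x 1.6 = 27.2 mm^2
Tensile strength = 79 / 27.2 = 2.90 N/mm^2


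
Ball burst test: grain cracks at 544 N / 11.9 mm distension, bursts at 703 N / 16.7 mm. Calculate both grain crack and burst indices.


Crack index = 544 / 11.9 = 45.7 N/mm
Burst index = 703 / 16.7 = 42.1 N/mm


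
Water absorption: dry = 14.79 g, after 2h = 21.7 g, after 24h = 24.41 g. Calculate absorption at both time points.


WA (2h) = (21.7 - 14.79) / 14.79 x 100 = 46.7%
WA (24h) = (24.41 - 14.79) / 14.79 x 100 = 65.0%


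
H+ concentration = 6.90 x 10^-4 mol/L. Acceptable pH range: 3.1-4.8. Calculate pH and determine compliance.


pH = -log10(6.90 x 10^-4) = 3.16
Range: 3.1 to 4.8
Compliant: Yes


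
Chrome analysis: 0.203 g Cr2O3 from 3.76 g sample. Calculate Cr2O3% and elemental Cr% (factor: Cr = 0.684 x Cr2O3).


Cr2O3% = 0.203 / 3.76 x 100 = 5.40%
Cr% = 5.40 x 0.684 = 3.69%


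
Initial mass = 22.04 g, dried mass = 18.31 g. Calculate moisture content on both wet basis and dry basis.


Moisture lost = 22.04 - 18.31 = 3.73 g
Wet basis MC = 3.73 / 22.04 x 100 = 16.9%
Dry basis MC = 3.73 / 18.31 x 100 = 20.4%


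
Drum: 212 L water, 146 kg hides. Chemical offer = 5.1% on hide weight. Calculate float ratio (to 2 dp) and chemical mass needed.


Float ratio = 1.45
Chemical needed = 7.446 kg


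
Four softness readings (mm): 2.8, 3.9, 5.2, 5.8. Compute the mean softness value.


4.43 mm

Sum = 2.8 + 3.9 + 5.2 + 5.8
Mean = 17.7 / 4 = 4.43 mm


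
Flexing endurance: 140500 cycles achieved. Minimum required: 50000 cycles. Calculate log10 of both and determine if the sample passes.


Achieved: log10 = 5.15
Required: log10 = 4.70
Passes: Yes

log10(140500) = 5.15
log10(50000) = 4.70
Passes: Yes


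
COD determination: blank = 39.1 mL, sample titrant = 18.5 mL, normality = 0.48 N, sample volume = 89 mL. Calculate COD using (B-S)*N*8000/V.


888.8 mg/L

COD = (39.1 - 18.5) x 0.48 x 8000 / 89
COD = 20.6 x 0.48 x 8000 / 89
COD = 888.8 mg/L


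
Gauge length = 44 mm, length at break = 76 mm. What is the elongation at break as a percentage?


Extension = 76 - 44 = 32 mm
Elongation = 32 / 44 x 100 = 72.7%


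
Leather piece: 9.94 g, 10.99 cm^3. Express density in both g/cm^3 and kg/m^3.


0.904 g/cm^3
904 kg/m^3

Density = 9.94 / 10.99 = 0.904 g/cm^3
Convert: 0.904 x 1000 = 904 kg/m^3


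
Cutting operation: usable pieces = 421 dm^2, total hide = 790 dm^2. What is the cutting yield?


Yield = usable / total x 100
Yield = 421 / 790 x 100 = 53.3%


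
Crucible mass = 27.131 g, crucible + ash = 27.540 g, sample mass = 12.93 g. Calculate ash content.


Ash mass = 0.409 g
Ash content = 3.16%


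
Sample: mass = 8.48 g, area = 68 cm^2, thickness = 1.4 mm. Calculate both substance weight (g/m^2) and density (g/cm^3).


Substance weight = 1247.1 g/m^2
Density = 0.891 g/cm^3

SW = 8.48 / 68 x 10000 = 1247.1 g/m^2
Volume = 68 x 1.4 / 10 = 9.52 cm^3
Density = 8.48 / 9.52 = 0.891 g/cm^3


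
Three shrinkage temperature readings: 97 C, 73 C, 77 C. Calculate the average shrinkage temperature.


82.3 C

Average = (97 + 73 + 77) / 3
Average = 247 / 3 = 82.3 C


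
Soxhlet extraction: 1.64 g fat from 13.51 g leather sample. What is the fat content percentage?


12.1%

Fat content = 1.64 / 13.51 x 100
Fat = 12.1%


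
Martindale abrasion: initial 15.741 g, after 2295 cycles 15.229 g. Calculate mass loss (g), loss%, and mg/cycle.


Loss = 15.741 - 15.229 = 0.512 g
Loss% = 0.512 / 15.741 x 100 = 3.25%
Rate = 0.512 / 2295 x 1000 = 0.223 mg/cycle


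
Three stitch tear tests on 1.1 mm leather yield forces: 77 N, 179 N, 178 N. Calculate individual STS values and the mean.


STS1 = 77 / 1.1 = 70.0 N/mm
STS2 = 179 / 1.1 = 162.7 N/mm
STS3 = 178 / 1.1 = 161.8 N/mm
Mean = (70.0 + 162.7 + 161.8) / 3 = 131.5 N/mm


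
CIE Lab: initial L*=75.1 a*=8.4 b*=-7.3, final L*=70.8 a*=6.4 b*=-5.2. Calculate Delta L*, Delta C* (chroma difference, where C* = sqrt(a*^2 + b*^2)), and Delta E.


Delta L* = 70.8 - 75.1 = -4.3
C1* = sqrt((8.4)^2 + (-7.3)^2) = 11.129
C2* = sqrt((6.4)^2 + (-5.2)^2) = 8.246
Delta C* = 8.246 - 11.129 = -2.88
Delta E = sqrt((-4.3)^2 + (-2.0)^2 + (2.1)^2) = 5.19


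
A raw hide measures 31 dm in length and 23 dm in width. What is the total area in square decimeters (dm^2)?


713 dm^2


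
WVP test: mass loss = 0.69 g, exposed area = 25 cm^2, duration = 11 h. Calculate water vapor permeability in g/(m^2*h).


25.09 g/(m^2*h)


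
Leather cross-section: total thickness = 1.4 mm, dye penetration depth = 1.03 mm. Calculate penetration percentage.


Penetration% = 1.03 / 1.4 x 100
Penetration = 73.6%


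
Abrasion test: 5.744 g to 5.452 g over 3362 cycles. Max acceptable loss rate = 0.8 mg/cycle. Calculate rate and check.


Rate = 0.087 mg/cycle
Passes: Yes

Loss = 5.744 - 5.452 = 0.292 g
Rate = 0.292 g / 3362 cycles x 1000 = 0.087 mg/cycle
Max = 0.8 mg/cycle
Passes: Yes


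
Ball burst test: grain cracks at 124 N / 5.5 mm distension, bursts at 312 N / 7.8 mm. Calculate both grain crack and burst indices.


Crack index = 22.5 N/mm
Burst index = 40.0 N/mm


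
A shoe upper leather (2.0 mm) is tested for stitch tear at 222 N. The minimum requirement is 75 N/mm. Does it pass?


STS = 111.0 N/mm
Passes: Yes


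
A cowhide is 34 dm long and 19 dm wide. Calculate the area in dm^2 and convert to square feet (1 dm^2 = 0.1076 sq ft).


646 dm^2
69.51 sq ft


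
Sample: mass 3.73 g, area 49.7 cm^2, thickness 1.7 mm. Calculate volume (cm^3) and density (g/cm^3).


Thickness in cm = 1.7 / 10 = 0.17 cm
Volume = 49.7 x 0.17 = 8.449 cm^3
Density = 3.73 / 8.449 = 0.441 g/cm^3


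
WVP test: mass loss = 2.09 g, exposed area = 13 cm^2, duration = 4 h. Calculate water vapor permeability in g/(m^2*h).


401.92 g/(m^2*h)

WVP = mass_loss / (area x time) x 10000
WVP = 2.09 / (13 x 4) x 10000
WVP = 2.09 / 52 x 10000 = 401.92 g/(m^2*h)


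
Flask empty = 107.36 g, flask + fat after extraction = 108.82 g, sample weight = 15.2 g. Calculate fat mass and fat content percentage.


Fat mass = 1.46 g
Fat content = 9.6%

Fat mass = 108.82 - 107.36 = 1.46 g
Fat% = 1.46 / 15.2 x 100 = 9.6%


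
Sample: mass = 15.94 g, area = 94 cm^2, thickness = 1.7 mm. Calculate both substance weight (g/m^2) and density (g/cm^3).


SW = 15.94 / 94 x 10000 = 1695.7 g/m^2
Volume = 94 x 1.7 / 10 = 15.98 cm^3
Density = 15.94 / 15.98 = 0.997 g/cm^3


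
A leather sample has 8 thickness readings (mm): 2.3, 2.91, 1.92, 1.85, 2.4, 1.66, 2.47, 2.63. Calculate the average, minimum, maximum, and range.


Average = 2.27 mm
Min = 1.66 mm
Max = 2.91 mm
Range = 1.25 mm


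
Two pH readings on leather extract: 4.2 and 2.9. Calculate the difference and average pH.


Difference = |4.2 - 2.9| = 1.3
Average = (4.2 + 2.9) / 2 = 3.55


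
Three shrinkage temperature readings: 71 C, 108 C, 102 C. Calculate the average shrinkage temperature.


Average = (71 + 108 + 102) / 3
Average = 281 / 3 = 93.7 C


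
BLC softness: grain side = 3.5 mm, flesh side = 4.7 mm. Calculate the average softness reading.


4.10 mm


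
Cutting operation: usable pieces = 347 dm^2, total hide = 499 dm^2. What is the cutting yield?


69.5%

Yield = usable / total x 100
Yield = 347 / 499 x 100 = 69.5%


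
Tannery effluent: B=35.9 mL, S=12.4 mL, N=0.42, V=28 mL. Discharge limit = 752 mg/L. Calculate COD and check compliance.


COD = 2820.0 mg/L
Compliant: No

COD = (35.9 - 12.4) x 0.42 x 8000 / 28 = 2820.0 mg/L
Limit: 752 mg/L
Compliant: No


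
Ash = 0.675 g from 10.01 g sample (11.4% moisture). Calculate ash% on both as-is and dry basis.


As-is ash% = 0.675 / 10.01 x 100 = 6.74%
Dry mass = 10.01 x (100 - 11.4) / 100 = 8.86886 g
Dry-basis ash% = 0.675 / 8.86886 x 100 = 7.61%


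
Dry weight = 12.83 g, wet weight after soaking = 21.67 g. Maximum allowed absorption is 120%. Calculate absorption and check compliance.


Absorption = 68.9%
Compliant: Yes

WA = (21.67 - 12.83) / 12.83 x 100 = 68.9%
Maximum allowed: 120%
Compliant: Yes


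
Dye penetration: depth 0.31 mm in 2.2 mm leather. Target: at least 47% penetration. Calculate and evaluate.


Penetration = 14.1%
Meets target: No


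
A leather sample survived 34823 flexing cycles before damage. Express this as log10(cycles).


4.54


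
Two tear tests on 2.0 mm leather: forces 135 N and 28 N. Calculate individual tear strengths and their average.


Tear 1 = 135 / 2.0 = 67.5 N/mm
Tear 2 = 28 / 2.0 = 14.0 N/mm
Average = (67.5 + 14.0) / 2 = 40.8 N/mm


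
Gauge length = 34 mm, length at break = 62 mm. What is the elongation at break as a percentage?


82.4%

Extension = 62 - 34 = 28 mm
Elongation = 28 / 34 x 100 = 82.4%


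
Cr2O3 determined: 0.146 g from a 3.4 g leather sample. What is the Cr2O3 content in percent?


Cr2O3% = 0.146 / 3.4 x 100
Cr2O3% = 4.29%


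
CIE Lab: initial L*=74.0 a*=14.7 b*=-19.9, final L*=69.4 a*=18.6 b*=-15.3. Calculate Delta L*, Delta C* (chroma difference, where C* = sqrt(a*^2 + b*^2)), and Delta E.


Delta L* = 69.4 - 74.0 = -4.6
C1* = sqrt((14.7)^2 + (-19.9)^2) = 24.741
C2* = sqrt((18.6)^2 + (-15.3)^2) = 24.084
Delta C* = 24.084 - 24.741 = -0.66
Delta E = sqrt((-4.6)^2 + (3.9)^2 + (4.6)^2) = 7.58


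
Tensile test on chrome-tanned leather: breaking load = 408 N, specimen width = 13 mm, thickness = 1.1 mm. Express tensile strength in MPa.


Cross-section = 13 x 1.1 = 14.3 mm^2
TS = 408 / 14.3 = 28.53 MPa
(1 N/mm^2 = 1 MPa)


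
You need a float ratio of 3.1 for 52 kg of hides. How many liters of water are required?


Water = hide weight x target ratio
Water = 52 x 3.1 = 161.2 L


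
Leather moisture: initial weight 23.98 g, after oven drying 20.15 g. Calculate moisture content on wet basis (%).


16.0%

Moisture = 23.98 - 20.15 = 3.83 g
MC = 3.83 / 23.98 x 100 = 16.0%


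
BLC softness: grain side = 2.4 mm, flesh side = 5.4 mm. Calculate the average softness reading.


Average = (2.4 + 5.4) / 2
Average = 3.90 mm


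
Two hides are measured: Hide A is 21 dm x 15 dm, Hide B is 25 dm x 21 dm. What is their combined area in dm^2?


Hide A area = 21 x 15 = 315 dm^2
Hide B area = 25 x 21 = 525 dm^2
Total = 315 + 525 = 840 dm^2


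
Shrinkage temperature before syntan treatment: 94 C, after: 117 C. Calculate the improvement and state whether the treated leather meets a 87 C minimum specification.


Improvement = 23 C
Meets 87 C spec: Yes

Improvement = 117 - 94 = 23 C
Spec check: 117 C >= 87 C? Yes


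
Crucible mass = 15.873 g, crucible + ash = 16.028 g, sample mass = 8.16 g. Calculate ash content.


Ash mass = 0.155 g
Ash content = 1.90%


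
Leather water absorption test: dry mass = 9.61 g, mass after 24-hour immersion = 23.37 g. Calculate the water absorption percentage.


143.2%


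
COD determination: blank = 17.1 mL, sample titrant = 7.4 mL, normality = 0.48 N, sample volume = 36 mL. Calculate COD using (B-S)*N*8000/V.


COD = (17.1 - 7.4) x 0.48 x 8000 / 36
COD = 9.7 x 0.48 x 8000 / 36
COD = 1034.7 mg/L


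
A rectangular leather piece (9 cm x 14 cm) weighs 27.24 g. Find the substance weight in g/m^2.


Area = 9 x 14 = 126 cm^2
SW = 27.24 / 126 x 10000 = 2161.9 g/m^2


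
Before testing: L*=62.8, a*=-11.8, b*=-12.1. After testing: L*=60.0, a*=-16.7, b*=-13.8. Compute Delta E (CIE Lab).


Delta E = 5.89

dL = 60.0 - 62.8 = -2.8
da = -16.7 - (-11.8) = -4.9
db = -13.8 - (-12.1) = -1.7
dE = sqrt((-2.8)^2 + (-4.9)^2 + (-1.7)^2) = 5.89


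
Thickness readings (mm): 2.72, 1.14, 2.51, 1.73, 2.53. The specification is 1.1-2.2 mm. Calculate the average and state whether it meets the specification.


Sum = 10.63
Average = 10.63 / 5 = 2.13 mm
Specification range: 1.1 to 2.2 mm
Within spec: Yes


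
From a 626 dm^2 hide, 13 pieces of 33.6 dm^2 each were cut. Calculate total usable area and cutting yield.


Usable area = 436.8 dm^2
Yield = 69.8%


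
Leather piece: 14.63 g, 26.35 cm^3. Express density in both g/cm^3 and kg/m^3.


Density = 14.63 / 26.35 = 0.555 g/cm^3
Convert: 0.555 x 1000 = 555 kg/m^3


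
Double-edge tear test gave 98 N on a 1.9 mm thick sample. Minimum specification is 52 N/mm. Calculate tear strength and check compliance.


Tear strength = 98 / 1.9 = 51.6 N/mm
Required minimum = 52 N/mm
Compliant: No


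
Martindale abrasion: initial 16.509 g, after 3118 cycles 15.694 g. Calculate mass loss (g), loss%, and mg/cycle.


Loss = 16.509 - 15.694 = 0.815 g
Loss% = 0.815 / 16.509 x 100 = 4.94%
Rate = 0.815 / 3118 x 1000 = 0.261 mg/cycle


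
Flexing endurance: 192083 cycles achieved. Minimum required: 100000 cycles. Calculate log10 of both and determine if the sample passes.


Achieved: log10 = 5.28
Required: log10 = 5.00
Passes: Yes


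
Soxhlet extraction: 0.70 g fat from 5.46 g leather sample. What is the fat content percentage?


Fat content = 0.70 / 5.46 x 100
Fat = 12.8%


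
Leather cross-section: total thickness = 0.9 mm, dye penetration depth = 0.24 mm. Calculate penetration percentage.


26.7%


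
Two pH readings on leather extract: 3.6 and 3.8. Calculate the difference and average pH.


Difference = 0.2
Average pH = 3.70

Difference = |3.6 - 3.8| = 0.2
Average = (3.6 + 3.8) / 2 = 3.70


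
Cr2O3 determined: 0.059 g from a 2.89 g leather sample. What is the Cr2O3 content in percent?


2.04%

Cr2O3% = 0.059 / 2.89 x 100
Cr2O3% = 2.04%


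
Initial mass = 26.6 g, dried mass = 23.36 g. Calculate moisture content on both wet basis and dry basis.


Moisture lost = 26.6 - 23.36 = 3.24 g
Wet basis MC = 3.24 / 26.6 x 100 = 12.2%
Dry basis MC = 3.24 / 23.36 x 100 = 13.9%


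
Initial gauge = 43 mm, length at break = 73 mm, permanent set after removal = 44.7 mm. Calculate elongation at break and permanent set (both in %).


Elongation at break = 69.8%
Permanent set = 4.0%

Elongation at break = (73 - 43) / 43 x 100 = 69.8%
Permanent set = (44.7 - 43) / 43 x 100 = 4.0%


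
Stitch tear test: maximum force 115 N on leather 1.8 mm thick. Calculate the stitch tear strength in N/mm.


Stitch tear strength = force / thickness
STS = 115 / 1.8 = 63.9 N/mm


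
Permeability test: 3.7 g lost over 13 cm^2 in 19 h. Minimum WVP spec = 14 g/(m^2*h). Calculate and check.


WVP = 149.80 g/(m^2*h)
Meets specification: Yes

WVP = 3.7 / (13 x 19) x 10000 = 149.80 g/(m^2*h)
Minimum: 14 g/(m^2*h)
Meets spec: Yes


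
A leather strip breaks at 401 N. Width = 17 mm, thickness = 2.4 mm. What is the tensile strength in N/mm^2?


Cross-sectional area = 17 x 2.4 = 40.8 mm^2
Tensile strength = 401 / 40.8 = 9.83 N/mm^2


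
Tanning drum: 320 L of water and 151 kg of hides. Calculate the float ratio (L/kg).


Float ratio = water / hide weight
Ratio = 320 / 151 = 2.1


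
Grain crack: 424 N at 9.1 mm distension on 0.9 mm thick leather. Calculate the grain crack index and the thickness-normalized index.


Crack index = 424 / 9.1 = 46.6 N/mm
Normalized = 46.6 / 0.9 = 51.8 N/mm per mm


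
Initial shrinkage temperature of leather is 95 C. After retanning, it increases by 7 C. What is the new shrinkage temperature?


New Ts = 95 + 7 = 102 C


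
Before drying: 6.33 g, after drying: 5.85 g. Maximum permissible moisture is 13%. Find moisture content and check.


MC = (6.33 - 5.85) / 6.33 x 100 = 7.6%
Maximum: 13%
Acceptable: Yes


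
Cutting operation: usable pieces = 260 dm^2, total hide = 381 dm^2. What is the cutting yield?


Yield = usable / total x 100
Yield = 260 / 381 x 100 = 68.2%


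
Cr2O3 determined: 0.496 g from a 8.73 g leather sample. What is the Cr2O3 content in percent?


5.68%


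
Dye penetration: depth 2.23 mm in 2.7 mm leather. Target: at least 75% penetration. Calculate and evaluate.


Penetration = 2.23 / 2.7 x 100 = 82.6%
Target: 75%
Meets target: Yes


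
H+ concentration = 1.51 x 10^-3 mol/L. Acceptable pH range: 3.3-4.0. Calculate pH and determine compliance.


pH = -log10(1.51 x 10^-3) = 2.82
Range: 3.3 to 4.0
Compliant: No


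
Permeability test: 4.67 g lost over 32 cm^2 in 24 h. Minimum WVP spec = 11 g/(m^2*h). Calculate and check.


WVP = 60.81 g/(m^2*h)
Meets specification: Yes

WVP = 4.67 / (32 x 24) x 10000 = 60.81 g/(m^2*h)
Minimum: 11 g/(m^2*h)
Meets spec: Yes


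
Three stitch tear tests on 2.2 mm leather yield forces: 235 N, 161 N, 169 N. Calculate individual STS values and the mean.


STS1 = 106.8 N/mm
STS2 = 73.2 N/mm
STS3 = 76.8 N/mm
Mean = 85.6 N/mm

STS1 = 235 / 2.2 = 106.8 N/mm
STS2 = 161 / 2.2 = 73.2 N/mm
STS3 = 169 / 2.2 = 76.8 N/mm
Mean = (106.8 + 73.2 + 76.8) / 3 = 85.6 N/mm


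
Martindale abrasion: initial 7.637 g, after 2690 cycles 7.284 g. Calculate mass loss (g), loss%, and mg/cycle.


Loss = 7.637 - 7.284 = 0.353 g
Loss% = 0.353 / 7.637 x 100 = 4.62%
Rate = 0.353 / 2690 x 1000 = 0.131 mg/cycle


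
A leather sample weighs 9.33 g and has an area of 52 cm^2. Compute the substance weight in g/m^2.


Substance weight = mass / area x 10000
SW = 9.33 / 52 x 10000
SW = 1794.2 g/m^2


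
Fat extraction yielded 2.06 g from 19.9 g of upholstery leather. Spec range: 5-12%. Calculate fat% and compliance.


Fat content = 10.4%
Compliant: Yes

Fat% = 2.06 / 19.9 x 100 = 10.4%
Spec range: 5-12%
Compliant: Yes


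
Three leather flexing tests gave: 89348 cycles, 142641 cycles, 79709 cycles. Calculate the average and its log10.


Average = 103899 cycles
log10 = 5.02


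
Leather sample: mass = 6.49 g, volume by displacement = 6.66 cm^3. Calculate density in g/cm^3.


0.974 g/cm^3

Density = mass / volume
Density = 6.49 / 6.66 = 0.974 g/cm^3


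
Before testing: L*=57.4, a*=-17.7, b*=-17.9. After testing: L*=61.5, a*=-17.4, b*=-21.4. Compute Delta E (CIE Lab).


dL = 61.5 - 57.4 = 4.1
da = -17.4 - (-17.7) = 0.3
db = -21.4 - (-17.9) = -3.5
dE = sqrt((4.1)^2 + (0.3)^2 + (-3.5)^2) = 5.40


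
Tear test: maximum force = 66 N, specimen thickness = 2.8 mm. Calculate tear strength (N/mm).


Tear strength = force / thickness
Tear = 66 / 2.8 = 23.6 N/mm


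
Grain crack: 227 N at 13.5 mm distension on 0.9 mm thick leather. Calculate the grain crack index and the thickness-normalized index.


Crack index = 16.8 N/mm
Normalized index = 18.7 N/mm per mm


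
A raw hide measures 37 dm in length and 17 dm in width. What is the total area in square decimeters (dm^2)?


Area = length x width
Area = 37 x 17 = 629 dm^2


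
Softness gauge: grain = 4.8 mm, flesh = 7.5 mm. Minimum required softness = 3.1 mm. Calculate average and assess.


Average = (4.8 + 7.5) / 2 = 6.15 mm
Minimum = 3.1 mm
Meets requirement: Yes


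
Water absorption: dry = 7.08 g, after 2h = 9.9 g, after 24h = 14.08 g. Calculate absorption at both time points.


WA (2h) = (9.9 - 7.08) / 7.08 x 100 = 39.8%
WA (24h) = (14.08 - 7.08) / 7.08 x 100 = 98.9%


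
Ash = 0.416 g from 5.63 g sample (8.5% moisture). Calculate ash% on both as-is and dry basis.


As-is ash% = 0.416 / 5.63 x 100 = 7.39%
Dry mass = 5.63 x (100 - 8.5) / 100 = 5.15145 g
Dry-basis ash% = 0.416 / 5.15145 x 100 = 8.08%


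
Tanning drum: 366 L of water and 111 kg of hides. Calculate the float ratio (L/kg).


3.3


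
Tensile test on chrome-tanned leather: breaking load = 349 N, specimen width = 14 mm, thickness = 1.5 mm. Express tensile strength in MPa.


16.62 MPa

Cross-section = 14 x 1.5 = 21.0 mm^2
TS = 349 / 21.0 = 16.62 MPa
(1 N/mm^2 = 1 MPa)


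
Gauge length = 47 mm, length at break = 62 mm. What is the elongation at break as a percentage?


Extension = 62 - 47 = 15 mm
Elongation = 15 / 47 x 100 = 31.9%


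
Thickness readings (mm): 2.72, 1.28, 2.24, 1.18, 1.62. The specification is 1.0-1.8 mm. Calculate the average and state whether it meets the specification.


Average = 1.81 mm
Within specification: No

Sum = 9.04
Average = 9.04 / 5 = 1.81 mm
Specification range: 1.0 to 1.8 mm
Within spec: No


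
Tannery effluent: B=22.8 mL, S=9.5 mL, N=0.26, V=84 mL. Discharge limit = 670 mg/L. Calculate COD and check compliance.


COD = 329.3 mg/L
Compliant: Yes


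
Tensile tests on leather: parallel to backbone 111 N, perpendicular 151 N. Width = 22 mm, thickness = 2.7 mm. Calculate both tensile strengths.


Area = 22 x 2.7 = 59.4 mm^2
TS (parallel) = 111 / 59.4 = 1.87 N/mm^2
TS (perpendicular) = 151 / 59.4 = 2.54 N/mm^2


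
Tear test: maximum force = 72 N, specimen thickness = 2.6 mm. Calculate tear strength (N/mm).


Tear strength = force / thickness
Tear = 72 / 2.6 = 27.7 N/mm


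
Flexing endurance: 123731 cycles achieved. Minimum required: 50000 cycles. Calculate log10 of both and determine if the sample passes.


Achieved: log10 = 5.09
Required: log10 = 4.70
Passes: Yes

log10(123731) = 5.09
log10(50000) = 4.70
Passes: Yes


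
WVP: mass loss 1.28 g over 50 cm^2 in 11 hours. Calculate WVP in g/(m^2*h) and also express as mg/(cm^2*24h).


WVP = 1.28 / (50 x 11) x 10000 = 23.27 g/(m^2*h)
Mass loss in mg = 1.28 x 1000 = 1280 mg
Per cm^2 per 24h in mg: 1280 x 24 / (50 x 11) = 30720 / 550 = 55.85 mg/(cm^2*24h)


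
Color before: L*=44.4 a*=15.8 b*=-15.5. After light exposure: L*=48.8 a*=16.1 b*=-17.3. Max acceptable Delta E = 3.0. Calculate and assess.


dL = 4.4, da = 0.3, db = -1.8
dE = sqrt((4.4)^2 + (0.3)^2 + (-1.8)^2) = 4.76
Max = 3.0
Passes: No


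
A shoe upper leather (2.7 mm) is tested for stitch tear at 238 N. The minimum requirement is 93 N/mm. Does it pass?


STS = 88.1 N/mm
Passes: No

STS = 238 / 2.7 = 88.1 N/mm
Minimum required: 93 N/mm
Passes: No


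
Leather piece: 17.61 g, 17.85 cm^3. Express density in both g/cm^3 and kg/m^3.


0.987 g/cm^3
987 kg/m^3


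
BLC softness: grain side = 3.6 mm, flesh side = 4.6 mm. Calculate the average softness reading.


4.10 mm

Average = (3.6 + 4.6) / 2
Average = 4.10 mm


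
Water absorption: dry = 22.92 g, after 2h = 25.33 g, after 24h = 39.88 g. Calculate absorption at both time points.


WA (2h) = (25.33 - 22.92) / 22.92 x 100 = 10.5%
WA (24h) = (39.88 - 22.92) / 22.92 x 100 = 74.0%


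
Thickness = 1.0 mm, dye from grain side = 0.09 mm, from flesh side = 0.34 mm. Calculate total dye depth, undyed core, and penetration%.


Total dyed = 0.09 + 0.34 = 0.43 mm
Undyed core = 1.0 - 0.43 = 0.57 mm
Penetration = 0.43 / 1.0 x 100 = 43.0%


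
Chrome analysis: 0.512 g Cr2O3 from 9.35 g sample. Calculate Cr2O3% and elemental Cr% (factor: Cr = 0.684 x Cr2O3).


Cr2O3% = 0.512 / 9.35 x 100 = 5.48%
Cr% = 5.48 x 0.684 = 3.75%


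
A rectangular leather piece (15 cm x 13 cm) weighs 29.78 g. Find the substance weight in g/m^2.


1527.2 g/m^2


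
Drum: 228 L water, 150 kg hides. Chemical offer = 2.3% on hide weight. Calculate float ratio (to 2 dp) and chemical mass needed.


Float ratio = 228 / 150 = 1.52
Chemical = 150 x 2.3 / 100 = 3.45 kg


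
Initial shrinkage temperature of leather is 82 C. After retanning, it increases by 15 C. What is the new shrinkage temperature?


New Ts = 82 + 15 = 97 C


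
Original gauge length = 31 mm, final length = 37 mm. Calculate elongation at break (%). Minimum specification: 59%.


Elongation = 19.4%
Meets spec: No

Extension = 37 - 31 = 6 mm
Elongation = 6 / 31 x 100 = 19.4%
Minimum required: 59%
Meets specification: No


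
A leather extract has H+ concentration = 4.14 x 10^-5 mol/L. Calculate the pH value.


pH = -log10[H+]
pH = -log10(4.14 x 10^-5) = 4.38


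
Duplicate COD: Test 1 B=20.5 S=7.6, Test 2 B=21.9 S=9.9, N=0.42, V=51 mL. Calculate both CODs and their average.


COD1 = (20.5 - 7.6) x 0.42 x 8000 / 51 = 849.9 mg/L
COD2 = (21.9 - 9.9) x 0.42 x 8000 / 51 = 790.6 mg/L
Average = (849.9 + 790.6) / 2 = 820.3 mg/L


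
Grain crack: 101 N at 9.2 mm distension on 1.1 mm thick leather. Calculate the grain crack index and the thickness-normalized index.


Crack index = 101 / 9.2 = 11.0 N/mm
Normalized = 11.0 / 1.1 = 10.0 N/mm per mm


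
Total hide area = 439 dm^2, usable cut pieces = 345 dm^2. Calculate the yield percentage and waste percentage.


Yield = 345 / 439 x 100 = 78.6%
Waste = 439 - 345 = 94 dm^2
Waste% = 100 - 78.6 = 21.4%


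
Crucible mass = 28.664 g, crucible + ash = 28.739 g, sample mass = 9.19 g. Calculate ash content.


Ash mass = 28.739 - 28.664 = 0.075 g
Ash% = 0.075 / 9.19 x 100 = 0.82%


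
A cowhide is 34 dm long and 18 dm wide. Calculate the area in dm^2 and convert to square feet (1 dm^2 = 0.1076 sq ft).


Area = 34 x 18 = 612 dm^2
Conversion: 612 x 0.1076 = 65.85 sq ft


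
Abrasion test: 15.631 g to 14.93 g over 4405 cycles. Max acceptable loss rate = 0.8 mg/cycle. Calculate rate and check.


Rate = 0.159 mg/cycle
Passes: Yes


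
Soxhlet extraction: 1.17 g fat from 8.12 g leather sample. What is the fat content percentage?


14.4%

Fat content = 1.17 / 8.12 x 100
Fat = 14.4%


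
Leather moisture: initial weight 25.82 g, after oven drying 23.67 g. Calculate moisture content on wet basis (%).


8.3%

Moisture = 25.82 - 23.67 = 2.15 g
MC = 2.15 / 25.82 x 100 = 8.3%


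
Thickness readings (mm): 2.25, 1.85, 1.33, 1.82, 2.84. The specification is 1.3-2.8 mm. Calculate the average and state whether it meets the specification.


Average = 2.02 mm
Within specification: Yes

Sum = 10.09
Average = 10.09 / 5 = 2.02 mm
Specification range: 1.3 to 2.8 mm
Within spec: Yes


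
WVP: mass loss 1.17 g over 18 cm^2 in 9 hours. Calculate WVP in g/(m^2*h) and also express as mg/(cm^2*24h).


WVP = 1.17 / (18 x 9) x 10000 = 72.22 g/(m^2*h)
Mass loss in mg = 1.17 x 1000 = 1170 mg
Per cm^2 per 24h in mg: 1170 x 24 / (18 x 9) = 28080 / 162 = 173.33 mg/(cm^2*24h)


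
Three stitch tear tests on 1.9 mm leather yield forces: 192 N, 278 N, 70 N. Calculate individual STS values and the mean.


STS1 = 192 / 1.9 = 101.1 N/mm
STS2 = 278 / 1.9 = 146.3 N/mm
STS3 = 70 / 1.9 = 36.8 N/mm
Mean = (101.1 + 146.3 + 36.8) / 3 = 94.7 N/mm


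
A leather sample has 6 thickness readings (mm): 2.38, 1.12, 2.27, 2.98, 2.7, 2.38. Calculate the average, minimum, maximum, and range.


Average = 2.31 mm
Min = 1.12 mm
Max = 2.98 mm
Range = 1.86 mm

Sum = 13.83
Average = 13.83 / 6 = 2.31 mm
Minimum = 1.12 mm
Maximum = 2.98 mm
Range = 2.98 - 1.12 = 1.86 mm


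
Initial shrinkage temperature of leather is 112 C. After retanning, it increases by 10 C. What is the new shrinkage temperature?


New Ts = 112 + 10 = 122 C


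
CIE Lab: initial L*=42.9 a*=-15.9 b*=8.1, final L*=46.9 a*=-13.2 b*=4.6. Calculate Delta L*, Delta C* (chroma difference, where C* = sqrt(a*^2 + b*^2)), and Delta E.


Delta L* = 4.0
Delta C* = -3.87
Delta E = 5.96

Delta L* = 46.9 - 42.9 = 4.0
C1* = sqrt((-15.9)^2 + (8.1)^2) = 17.844
C2* = sqrt((-13.2)^2 + (4.6)^2) = 13.979
Delta C* = 13.979 - 17.844 = -3.87
Delta E = sqrt((4.0)^2 + (2.7)^2 + (-3.5)^2) = 5.96


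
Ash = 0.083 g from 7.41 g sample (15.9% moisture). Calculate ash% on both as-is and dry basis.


As-is ash% = 0.083 / 7.41 x 100 = 1.12%
Dry mass = 7.41 x (100 - 15.9) / 100 = 6.23181 g
Dry-basis ash% = 0.083 / 6.23181 x 100 = 1.33%


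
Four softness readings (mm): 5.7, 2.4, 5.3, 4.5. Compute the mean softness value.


Sum = 5.7 + 2.4 + 5.3 + 4.5
Mean = 17.9 / 4 = 4.48 mm


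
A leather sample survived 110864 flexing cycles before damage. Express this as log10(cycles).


log10(110864) = 5.04


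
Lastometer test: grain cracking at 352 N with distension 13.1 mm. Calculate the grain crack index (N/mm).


26.9 N/mm


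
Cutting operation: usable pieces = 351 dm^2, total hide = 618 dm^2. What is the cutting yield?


56.8%

Yield = usable / total x 100
Yield = 351 / 618 x 100 = 56.8%


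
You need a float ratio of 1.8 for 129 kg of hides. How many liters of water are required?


232.2 L

Water = hide weight x target ratio
Water = 129 x 1.8 = 232.2 L


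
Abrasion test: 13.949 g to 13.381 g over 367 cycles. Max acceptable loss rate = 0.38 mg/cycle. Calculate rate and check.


Loss = 13.949 - 13.381 = 0.568 g
Rate = 0.568 g / 367 cycles x 1000 = 1.548 mg/cycle
Max = 0.38 mg/cycle
Passes: No


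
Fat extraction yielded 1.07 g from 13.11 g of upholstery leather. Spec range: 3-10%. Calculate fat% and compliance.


Fat% = 1.07 / 13.11 x 100 = 8.2%
Spec range: 3-10%
Compliant: Yes


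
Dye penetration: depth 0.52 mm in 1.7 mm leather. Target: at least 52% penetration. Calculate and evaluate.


Penetration = 0.52 / 1.7 x 100 = 30.6%
Target: 52%
Meets target: No


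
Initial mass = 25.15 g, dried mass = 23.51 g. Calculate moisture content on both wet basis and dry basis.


Wet basis = 6.5%
Dry basis = 7.0%


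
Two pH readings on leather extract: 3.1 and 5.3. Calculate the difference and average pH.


Difference = 2.2
Average pH = 4.20

Difference = |3.1 - 5.3| = 2.2
Average = (3.1 + 5.3) / 2 = 4.20


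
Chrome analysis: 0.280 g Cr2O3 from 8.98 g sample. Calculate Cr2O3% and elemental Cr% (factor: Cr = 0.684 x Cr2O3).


Cr2O3 = 3.12%
Cr = 2.13%

Cr2O3% = 0.280 / 8.98 x 100 = 3.12%
Cr% = 3.12 x 0.684 = 2.13%


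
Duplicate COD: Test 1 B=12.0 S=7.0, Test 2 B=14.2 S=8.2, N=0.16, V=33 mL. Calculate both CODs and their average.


COD1 = (12.0 - 7.0) x 0.16 x 8000 / 33 = 193.9 mg/L
COD2 = (14.2 - 8.2) x 0.16 x 8000 / 33 = 232.7 mg/L
Average = (193.9 + 232.7) / 2 = 213.3 mg/L
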